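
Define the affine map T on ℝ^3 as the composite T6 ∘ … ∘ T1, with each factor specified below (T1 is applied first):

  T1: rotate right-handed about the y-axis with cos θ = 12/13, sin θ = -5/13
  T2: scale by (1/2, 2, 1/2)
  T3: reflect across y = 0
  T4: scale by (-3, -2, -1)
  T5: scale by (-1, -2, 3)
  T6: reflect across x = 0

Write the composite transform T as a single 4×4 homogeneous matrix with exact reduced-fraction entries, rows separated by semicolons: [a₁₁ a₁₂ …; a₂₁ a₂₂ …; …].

T1 = [12/13 0 -5/13 0; 0 1 0 0; 5/13 0 12/13 0; 0 0 0 1]
T2·T1 = [6/13 0 -5/26 0; 0 2 0 0; 5/26 0 6/13 0; 0 0 0 1]
T3·…·T1 = [6/13 0 -5/26 0; 0 -2 0 0; 5/26 0 6/13 0; 0 0 0 1]
T4·…·T1 = [-18/13 0 15/26 0; 0 4 0 0; -5/26 0 -6/13 0; 0 0 0 1]
T5·…·T1 = [18/13 0 -15/26 0; 0 -8 0 0; -15/26 0 -18/13 0; 0 0 0 1]
T6·…·T1 = [-18/13 0 15/26 0; 0 -8 0 0; -15/26 0 -18/13 0; 0 0 0 1]

T = [-18/13 0 15/26 0; 0 -8 0 0; -15/26 0 -18/13 0; 0 0 0 1]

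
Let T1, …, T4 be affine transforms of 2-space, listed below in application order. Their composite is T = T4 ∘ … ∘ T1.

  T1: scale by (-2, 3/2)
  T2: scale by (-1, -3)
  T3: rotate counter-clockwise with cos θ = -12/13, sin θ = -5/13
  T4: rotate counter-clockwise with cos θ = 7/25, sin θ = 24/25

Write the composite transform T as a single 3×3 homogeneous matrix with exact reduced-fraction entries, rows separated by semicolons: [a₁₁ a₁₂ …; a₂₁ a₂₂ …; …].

T = [72/325 -2907/650 0; -646/325 -162/325 0; 0 0 1]

T1 = [-2 0 0; 0 3/2 0; 0 0 1]
T2·T1 = [2 0 0; 0 -9/2 0; 0 0 1]
T3·…·T1 = [-24/13 -45/26 0; -10/13 54/13 0; 0 0 1]
T4·…·T1 = [72/325 -2907/650 0; -646/325 -162/325 0; 0 0 1]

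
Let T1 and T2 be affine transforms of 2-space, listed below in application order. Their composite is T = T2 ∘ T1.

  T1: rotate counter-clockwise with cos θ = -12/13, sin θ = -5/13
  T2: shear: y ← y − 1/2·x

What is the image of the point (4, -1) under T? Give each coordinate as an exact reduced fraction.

T1 rotate counter-clockwise with cos θ = -12/13, sin θ = -5/13: (4, -1) → (-53/13, -8/13)
T2 shear: y ← y − 1/2·x: (-53/13, -8/13) → (-53/13, 37/26)

T(p) = (-53/13, 37/26)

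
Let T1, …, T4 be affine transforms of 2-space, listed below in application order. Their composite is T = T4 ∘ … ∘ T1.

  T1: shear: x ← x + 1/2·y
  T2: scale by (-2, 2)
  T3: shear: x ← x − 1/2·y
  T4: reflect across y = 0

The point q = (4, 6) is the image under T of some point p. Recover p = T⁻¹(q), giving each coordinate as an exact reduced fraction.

p = (1, -3)

T1 = [1 1/2 0; 0 1 0; 0 0 1]
T2·T1 = [-2 -1 0; 0 2 0; 0 0 1]
T3·…·T1 = [-2 -2 0; 0 2 0; 0 0 1]
T4·…·T1 = [-2 -2 0; 0 -2 0; 0 0 1]
det M = 4; M⁻¹ = [-1/2 1/2 0; 0 -1/2 0; 0 0 1]
M⁻¹ · (4, 6)ᵀ = (1, -3)ᵀ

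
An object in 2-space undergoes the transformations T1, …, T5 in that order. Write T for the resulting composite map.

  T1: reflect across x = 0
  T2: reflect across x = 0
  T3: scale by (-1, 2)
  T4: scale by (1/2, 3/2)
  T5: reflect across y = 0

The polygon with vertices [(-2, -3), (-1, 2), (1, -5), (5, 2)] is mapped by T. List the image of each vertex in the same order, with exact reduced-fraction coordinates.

T1 reflect across x = 0: (-2, -3) → (2, -3); (-1, 2) → (1, 2); (1, -5) → (-1, -5); (5, 2) → (-5, 2)
T2 reflect across x = 0: (2, -3) → (-2, -3); (1, 2) → (-1, 2); (-1, -5) → (1, -5); (-5, 2) → (5, 2)
T3 scale by (-1, 2): (-2, -3) → (2, -6); (-1, 2) → (1, 4); (1, -5) → (-1, -10); (5, 2) → (-5, 4)
T4 scale by (1/2, 3/2): (2, -6) → (1, -9); (1, 4) → (1/2, 6); (-1, -10) → (-1/2, -15); (-5, 4) → (-5/2, 6)
T5 reflect across y = 0: (1, -9) → (1, 9); (1/2, 6) → (1/2, -6); (-1/2, -15) → (-1/2, 15); (-5/2, 6) → (-5/2, -6)

image vertices: (1, 9), (1/2, -6), (-1/2, 15), (-5/2, -6)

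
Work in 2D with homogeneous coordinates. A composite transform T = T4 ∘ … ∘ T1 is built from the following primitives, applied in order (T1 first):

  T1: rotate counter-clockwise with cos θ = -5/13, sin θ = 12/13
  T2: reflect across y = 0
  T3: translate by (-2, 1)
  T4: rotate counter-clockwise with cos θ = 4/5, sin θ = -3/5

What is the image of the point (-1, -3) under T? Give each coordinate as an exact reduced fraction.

T1 rotate counter-clockwise with cos θ = -5/13, sin θ = 12/13: (-1, -3) → (41/13, 3/13)
T2 reflect across y = 0: (41/13, 3/13) → (41/13, -3/13)
T3 translate by (-2, 1): (41/13, -3/13) → (15/13, 10/13)
T4 rotate counter-clockwise with cos θ = 4/5, sin θ = -3/5: (15/13, 10/13) → (18/13, -1/13)

T(p) = (18/13, -1/13)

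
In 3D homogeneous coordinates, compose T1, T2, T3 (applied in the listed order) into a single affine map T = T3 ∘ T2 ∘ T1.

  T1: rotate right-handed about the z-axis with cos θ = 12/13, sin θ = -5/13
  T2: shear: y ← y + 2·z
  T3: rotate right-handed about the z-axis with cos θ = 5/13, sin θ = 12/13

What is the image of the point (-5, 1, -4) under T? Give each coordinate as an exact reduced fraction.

T(p) = (529/169, -995/169, -4)

T1 rotate right-handed about the z-axis with cos θ = 12/13, sin θ = -5/13: (-5, 1, -4) → (-55/13, 37/13, -4)
T2 shear: y ← y + 2·z: (-55/13, 37/13, -4) → (-55/13, -67/13, -4)
T3 rotate right-handed about the z-axis with cos θ = 5/13, sin θ = 12/13: (-55/13, -67/13, -4) → (529/169, -995/169, -4)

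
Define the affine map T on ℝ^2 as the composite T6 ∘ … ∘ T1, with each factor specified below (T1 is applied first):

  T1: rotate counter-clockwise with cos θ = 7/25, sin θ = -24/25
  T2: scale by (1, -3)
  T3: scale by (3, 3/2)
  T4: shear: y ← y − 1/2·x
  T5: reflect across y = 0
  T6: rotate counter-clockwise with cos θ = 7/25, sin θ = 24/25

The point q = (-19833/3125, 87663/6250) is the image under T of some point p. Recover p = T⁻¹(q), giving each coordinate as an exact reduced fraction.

p = (1/5, 4)

T1 = [7/25 24/25 0; -24/25 7/25 0; 0 0 1]
T2·T1 = [7/25 24/25 0; 72/25 -21/25 0; 0 0 1]
T3·…·T1 = [21/25 72/25 0; 108/25 -63/50 0; 0 0 1]
T4·…·T1 = [21/25 72/25 0; 39/10 -27/10 0; 0 0 1]
T5·…·T1 = [21/25 72/25 0; -39/10 27/10 0; 0 0 1]
T6·…·T1 = [2487/625 -1116/625 0; -357/1250 4401/1250 0; 0 0 1]
det M = 27/2; M⁻¹ = [163/625 248/1875 0; 119/5625 1658/5625 0; 0 0 1]
M⁻¹ · (-19833/3125, 87663/6250)ᵀ = (1/5, 4)ᵀ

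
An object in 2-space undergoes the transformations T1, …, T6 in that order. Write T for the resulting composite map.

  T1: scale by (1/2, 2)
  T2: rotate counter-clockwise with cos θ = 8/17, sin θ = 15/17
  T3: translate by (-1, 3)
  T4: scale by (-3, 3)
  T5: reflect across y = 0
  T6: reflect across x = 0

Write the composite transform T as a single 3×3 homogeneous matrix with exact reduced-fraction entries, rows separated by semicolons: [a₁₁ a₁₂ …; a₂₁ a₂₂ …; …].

T = [12/17 -90/17 -3; -45/34 -48/17 -9; 0 0 1]

T1 = [1/2 0 0; 0 2 0; 0 0 1]
T2·T1 = [4/17 -30/17 0; 15/34 16/17 0; 0 0 1]
T3·…·T1 = [4/17 -30/17 -1; 15/34 16/17 3; 0 0 1]
T4·…·T1 = [-12/17 90/17 3; 45/34 48/17 9; 0 0 1]
T5·…·T1 = [-12/17 90/17 3; -45/34 -48/17 -9; 0 0 1]
T6·…·T1 = [12/17 -90/17 -3; -45/34 -48/17 -9; 0 0 1]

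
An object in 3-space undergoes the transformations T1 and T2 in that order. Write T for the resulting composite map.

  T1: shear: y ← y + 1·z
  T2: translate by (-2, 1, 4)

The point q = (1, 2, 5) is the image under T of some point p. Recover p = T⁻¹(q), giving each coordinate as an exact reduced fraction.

p = (3, 0, 1)

T1 = [1 0 0 0; 0 1 1 0; 0 0 1 0; 0 0 0 1]
T2·T1 = [1 0 0 -2; 0 1 1 1; 0 0 1 4; 0 0 0 1]
det M = 1; M⁻¹ = [1 0 0 2; 0 1 -1 3; 0 0 1 -4; 0 0 0 1]
M⁻¹ · (1, 2, 5)ᵀ = (3, 0, 1)ᵀ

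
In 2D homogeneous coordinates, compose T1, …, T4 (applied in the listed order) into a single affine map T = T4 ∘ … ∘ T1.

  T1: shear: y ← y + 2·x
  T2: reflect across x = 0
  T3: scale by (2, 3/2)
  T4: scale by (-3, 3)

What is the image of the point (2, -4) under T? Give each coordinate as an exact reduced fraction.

T1 shear: y ← y + 2·x: (2, -4) → (2, 0)
T2 reflect across x = 0: (2, 0) → (-2, 0)
T3 scale by (2, 3/2): (-2, 0) → (-4, 0)
T4 scale by (-3, 3): (-4, 0) → (12, 0)

T(p) = (12, 0)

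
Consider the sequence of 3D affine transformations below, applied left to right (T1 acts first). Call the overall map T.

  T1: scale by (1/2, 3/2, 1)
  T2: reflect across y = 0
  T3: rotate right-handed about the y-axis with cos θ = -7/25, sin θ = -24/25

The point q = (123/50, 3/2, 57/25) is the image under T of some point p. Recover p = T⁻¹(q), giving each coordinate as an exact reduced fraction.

p = (3, -1, -3)

T1 = [1/2 0 0 0; 0 3/2 0 0; 0 0 1 0; 0 0 0 1]
T2·T1 = [1/2 0 0 0; 0 -3/2 0 0; 0 0 1 0; 0 0 0 1]
T3·…·T1 = [-7/50 0 -24/25 0; 0 -3/2 0 0; 12/25 0 -7/25 0; 0 0 0 1]
det M = -3/4; M⁻¹ = [-14/25 0 48/25 0; 0 -2/3 0 0; -24/25 0 -7/25 0; 0 0 0 1]
M⁻¹ · (123/50, 3/2, 57/25)ᵀ = (3, -1, -3)ᵀ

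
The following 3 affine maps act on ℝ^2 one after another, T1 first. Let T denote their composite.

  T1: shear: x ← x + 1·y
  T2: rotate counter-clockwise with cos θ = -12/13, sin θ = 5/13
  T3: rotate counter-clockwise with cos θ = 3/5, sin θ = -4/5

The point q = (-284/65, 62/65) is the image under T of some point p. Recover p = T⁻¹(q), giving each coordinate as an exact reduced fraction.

T1 = [1 1 0; 0 1 0; 0 0 1]
T2·T1 = [-12/13 -17/13 0; 5/13 -7/13 0; 0 0 1]
T3·…·T1 = [-16/65 -79/65 0; 63/65 47/65 0; 0 0 1]
det M = 1; M⁻¹ = [47/65 79/65 0; -63/65 -16/65 0; 0 0 1]
M⁻¹ · (-284/65, 62/65)ᵀ = (-2, 4)ᵀ

p = (-2, 4)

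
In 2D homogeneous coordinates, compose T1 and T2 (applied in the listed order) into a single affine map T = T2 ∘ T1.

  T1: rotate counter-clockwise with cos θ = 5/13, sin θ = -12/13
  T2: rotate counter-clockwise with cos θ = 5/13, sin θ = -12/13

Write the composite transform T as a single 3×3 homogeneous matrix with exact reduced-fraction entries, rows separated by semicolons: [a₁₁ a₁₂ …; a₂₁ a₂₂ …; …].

T1 = [5/13 12/13 0; -12/13 5/13 0; 0 0 1]
T2·T1 = [-119/169 120/169 0; -120/169 -119/169 0; 0 0 1]

T = [-119/169 120/169 0; -120/169 -119/169 0; 0 0 1]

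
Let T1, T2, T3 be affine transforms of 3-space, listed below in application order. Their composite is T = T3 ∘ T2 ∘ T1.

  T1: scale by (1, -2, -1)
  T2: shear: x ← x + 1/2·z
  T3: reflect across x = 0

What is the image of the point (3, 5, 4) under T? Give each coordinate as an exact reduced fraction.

T1 scale by (1, -2, -1): (3, 5, 4) → (3, -10, -4)
T2 shear: x ← x + 1/2·z: (3, -10, -4) → (1, -10, -4)
T3 reflect across x = 0: (1, -10, -4) → (-1, -10, -4)

T(p) = (-1, -10, -4)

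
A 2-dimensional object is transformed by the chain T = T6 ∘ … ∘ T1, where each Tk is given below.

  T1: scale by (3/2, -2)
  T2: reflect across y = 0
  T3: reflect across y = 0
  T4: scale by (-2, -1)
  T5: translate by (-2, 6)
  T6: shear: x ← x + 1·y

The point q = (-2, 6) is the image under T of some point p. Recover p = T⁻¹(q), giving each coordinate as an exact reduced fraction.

T1 = [3/2 0 0; 0 -2 0; 0 0 1]
T2·T1 = [3/2 0 0; 0 2 0; 0 0 1]
T3·…·T1 = [3/2 0 0; 0 -2 0; 0 0 1]
T4·…·T1 = [-3 0 0; 0 2 0; 0 0 1]
T5·…·T1 = [-3 0 -2; 0 2 6; 0 0 1]
T6·…·T1 = [-3 2 4; 0 2 6; 0 0 1]
det M = -6; M⁻¹ = [-1/3 1/3 -2/3; 0 1/2 -3; 0 0 1]
M⁻¹ · (-2, 6)ᵀ = (2, 0)ᵀ

p = (2, 0)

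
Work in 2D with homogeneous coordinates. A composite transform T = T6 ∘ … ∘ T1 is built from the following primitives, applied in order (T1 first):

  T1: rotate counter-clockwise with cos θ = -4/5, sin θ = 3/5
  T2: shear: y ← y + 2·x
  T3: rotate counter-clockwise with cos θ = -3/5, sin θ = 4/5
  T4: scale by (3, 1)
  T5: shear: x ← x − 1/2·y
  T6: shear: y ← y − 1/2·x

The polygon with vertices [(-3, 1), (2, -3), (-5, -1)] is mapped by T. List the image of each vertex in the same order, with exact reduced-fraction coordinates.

T1 rotate counter-clockwise with cos θ = -4/5, sin θ = 3/5: (-3, 1) → (9/5, -13/5); (2, -3) → (1/5, 18/5); (-5, -1) → (23/5, -11/5)
T2 shear: y ← y + 2·x: (9/5, -13/5) → (9/5, 1); (1/5, 18/5) → (1/5, 4); (23/5, -11/5) → (23/5, 7)
T3 rotate counter-clockwise with cos θ = -3/5, sin θ = 4/5: (9/5, 1) → (-47/25, 21/25); (1/5, 4) → (-83/25, -56/25); (23/5, 7) → (-209/25, -13/25)
T4 scale by (3, 1): (-47/25, 21/25) → (-141/25, 21/25); (-83/25, -56/25) → (-249/25, -56/25); (-209/25, -13/25) → (-627/25, -13/25)
T5 shear: x ← x − 1/2·y: (-141/25, 21/25) → (-303/50, 21/25); (-249/25, -56/25) → (-221/25, -56/25); (-627/25, -13/25) → (-1241/50, -13/25)
T6 shear: y ← y − 1/2·x: (-303/50, 21/25) → (-303/50, 387/100); (-221/25, -56/25) → (-221/25, 109/50); (-1241/50, -13/25) → (-1241/50, 1189/100)

image vertices: (-303/50, 387/100), (-221/25, 109/50), (-1241/50, 1189/100)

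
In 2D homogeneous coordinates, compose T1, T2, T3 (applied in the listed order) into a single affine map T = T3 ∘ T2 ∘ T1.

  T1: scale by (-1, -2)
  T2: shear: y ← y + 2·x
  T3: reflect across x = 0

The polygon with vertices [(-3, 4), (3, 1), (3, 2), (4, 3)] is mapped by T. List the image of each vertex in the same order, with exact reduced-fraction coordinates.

image vertices: (-3, -2), (3, -8), (3, -10), (4, -14)

T1 scale by (-1, -2): (-3, 4) → (3, -8); (3, 1) → (-3, -2); (3, 2) → (-3, -4); (4, 3) → (-4, -6)
T2 shear: y ← y + 2·x: (3, -8) → (3, -2); (-3, -2) → (-3, -8); (-3, -4) → (-3, -10); (-4, -6) → (-4, -14)
T3 reflect across x = 0: (3, -2) → (-3, -2); (-3, -8) → (3, -8); (-3, -10) → (3, -10); (-4, -14) → (4, -14)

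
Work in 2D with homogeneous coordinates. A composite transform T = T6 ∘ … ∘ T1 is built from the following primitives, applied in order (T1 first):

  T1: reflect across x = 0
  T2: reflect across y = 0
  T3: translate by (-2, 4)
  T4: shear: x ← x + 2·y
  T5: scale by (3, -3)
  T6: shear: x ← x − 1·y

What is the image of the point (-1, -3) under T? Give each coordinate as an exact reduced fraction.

T(p) = (60, -21)

T1 reflect across x = 0: (-1, -3) → (1, -3)
T2 reflect across y = 0: (1, -3) → (1, 3)
T3 translate by (-2, 4): (1, 3) → (-1, 7)
T4 shear: x ← x + 2·y: (-1, 7) → (13, 7)
T5 scale by (3, -3): (13, 7) → (39, -21)
T6 shear: x ← x − 1·y: (39, -21) → (60, -21)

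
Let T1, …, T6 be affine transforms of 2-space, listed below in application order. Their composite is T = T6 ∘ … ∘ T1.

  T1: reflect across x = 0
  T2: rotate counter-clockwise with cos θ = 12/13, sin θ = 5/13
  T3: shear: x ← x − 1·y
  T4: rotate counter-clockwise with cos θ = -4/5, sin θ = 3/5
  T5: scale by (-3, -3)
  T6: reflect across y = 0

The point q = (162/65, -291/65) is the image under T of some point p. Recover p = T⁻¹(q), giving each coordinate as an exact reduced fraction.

p = (-2, 1)

T1 = [-1 0 0; 0 1 0; 0 0 1]
T2·T1 = [-12/13 -5/13 0; -5/13 12/13 0; 0 0 1]
T3·…·T1 = [-7/13 -17/13 0; -5/13 12/13 0; 0 0 1]
T4·…·T1 = [43/65 32/65 0; -1/65 -99/65 0; 0 0 1]
T5·…·T1 = [-129/65 -96/65 0; 3/65 297/65 0; 0 0 1]
T6·…·T1 = [-129/65 -96/65 0; -3/65 -297/65 0; 0 0 1]
det M = 9; M⁻¹ = [-33/65 32/195 0; 1/195 -43/195 0; 0 0 1]
M⁻¹ · (162/65, -291/65)ᵀ = (-2, 1)ᵀ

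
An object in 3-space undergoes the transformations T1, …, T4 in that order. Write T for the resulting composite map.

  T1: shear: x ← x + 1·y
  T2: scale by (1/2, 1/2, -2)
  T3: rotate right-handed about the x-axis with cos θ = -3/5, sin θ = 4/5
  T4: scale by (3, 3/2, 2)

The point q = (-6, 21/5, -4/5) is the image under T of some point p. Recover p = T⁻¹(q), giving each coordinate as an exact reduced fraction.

p = (0, -4, 1)

T1 = [1 1 0 0; 0 1 0 0; 0 0 1 0; 0 0 0 1]
T2·T1 = [1/2 1/2 0 0; 0 1/2 0 0; 0 0 -2 0; 0 0 0 1]
T3·…·T1 = [1/2 1/2 0 0; 0 -3/10 8/5 0; 0 2/5 6/5 0; 0 0 0 1]
T4·…·T1 = [3/2 3/2 0 0; 0 -9/20 12/5 0; 0 4/5 12/5 0; 0 0 0 1]
det M = -9/2; M⁻¹ = [2/3 4/5 -4/5 0; 0 -4/5 4/5 0; 0 4/15 3/20 0; 0 0 0 1]
M⁻¹ · (-6, 21/5, -4/5)ᵀ = (0, -4, 1)ᵀ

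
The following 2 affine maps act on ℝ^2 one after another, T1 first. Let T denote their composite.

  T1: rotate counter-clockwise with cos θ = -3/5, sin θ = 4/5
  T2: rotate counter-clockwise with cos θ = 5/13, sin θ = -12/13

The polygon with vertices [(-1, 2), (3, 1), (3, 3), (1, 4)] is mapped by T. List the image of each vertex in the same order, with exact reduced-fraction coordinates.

T1 rotate counter-clockwise with cos θ = -3/5, sin θ = 4/5: (-1, 2) → (-1, -2); (3, 1) → (-13/5, 9/5); (3, 3) → (-21/5, 3/5); (1, 4) → (-19/5, -8/5)
T2 rotate counter-clockwise with cos θ = 5/13, sin θ = -12/13: (-1, -2) → (-29/13, 2/13); (-13/5, 9/5) → (43/65, 201/65); (-21/5, 3/5) → (-69/65, 267/65); (-19/5, -8/5) → (-191/65, 188/65)

image vertices: (-29/13, 2/13), (43/65, 201/65), (-69/65, 267/65), (-191/65, 188/65)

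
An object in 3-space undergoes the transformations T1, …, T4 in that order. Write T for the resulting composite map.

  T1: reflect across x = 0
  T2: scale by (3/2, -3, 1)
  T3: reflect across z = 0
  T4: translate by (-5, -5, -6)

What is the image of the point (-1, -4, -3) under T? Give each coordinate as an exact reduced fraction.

T(p) = (-7/2, 7, -3)

T1 reflect across x = 0: (-1, -4, -3) → (1, -4, -3)
T2 scale by (3/2, -3, 1): (1, -4, -3) → (3/2, 12, -3)
T3 reflect across z = 0: (3/2, 12, -3) → (3/2, 12, 3)
T4 translate by (-5, -5, -6): (3/2, 12, 3) → (-7/2, 7, -3)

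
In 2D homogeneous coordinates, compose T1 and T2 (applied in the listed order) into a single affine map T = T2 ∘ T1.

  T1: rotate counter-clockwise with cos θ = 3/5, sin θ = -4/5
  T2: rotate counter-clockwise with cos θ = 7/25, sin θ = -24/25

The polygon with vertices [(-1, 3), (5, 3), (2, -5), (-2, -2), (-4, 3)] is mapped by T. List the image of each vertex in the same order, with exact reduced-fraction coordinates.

image vertices: (3, -1), (-3/5, -29/5), (-26/5, 7/5), (-2/5, 14/5), (24/5, 7/5)

T1 rotate counter-clockwise with cos θ = 3/5, sin θ = -4/5: (-1, 3) → (9/5, 13/5); (5, 3) → (27/5, -11/5); (2, -5) → (-14/5, -23/5); (-2, -2) → (-14/5, 2/5); (-4, 3) → (0, 5)
T2 rotate counter-clockwise with cos θ = 7/25, sin θ = -24/25: (9/5, 13/5) → (3, -1); (27/5, -11/5) → (-3/5, -29/5); (-14/5, -23/5) → (-26/5, 7/5); (-14/5, 2/5) → (-2/5, 14/5); (0, 5) → (24/5, 7/5)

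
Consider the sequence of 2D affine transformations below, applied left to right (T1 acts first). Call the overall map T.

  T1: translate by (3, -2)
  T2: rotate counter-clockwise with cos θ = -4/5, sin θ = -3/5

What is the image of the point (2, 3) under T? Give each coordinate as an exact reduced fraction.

T(p) = (-17/5, -19/5)

T1 translate by (3, -2): (2, 3) → (5, 1)
T2 rotate counter-clockwise with cos θ = -4/5, sin θ = -3/5: (5, 1) → (-17/5, -19/5)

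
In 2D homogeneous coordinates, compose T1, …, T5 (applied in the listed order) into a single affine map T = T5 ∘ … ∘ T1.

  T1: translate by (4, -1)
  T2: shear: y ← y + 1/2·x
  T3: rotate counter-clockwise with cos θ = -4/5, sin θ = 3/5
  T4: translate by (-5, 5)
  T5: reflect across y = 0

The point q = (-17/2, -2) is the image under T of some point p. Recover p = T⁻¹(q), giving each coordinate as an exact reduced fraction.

T1 = [1 0 4; 0 1 -1; 0 0 1]
T2·T1 = [1 0 4; 1/2 1 1; 0 0 1]
T3·…·T1 = [-11/10 -3/5 -19/5; 1/5 -4/5 8/5; 0 0 1]
T4·…·T1 = [-11/10 -3/5 -44/5; 1/5 -4/5 33/5; 0 0 1]
T5·…·T1 = [-11/10 -3/5 -44/5; -1/5 4/5 -33/5; 0 0 1]
det M = -1; M⁻¹ = [-4/5 -3/5 -11; -1/5 11/10 11/2; 0 0 1]
M⁻¹ · (-17/2, -2)ᵀ = (-3, 5)ᵀ

p = (-3, 5)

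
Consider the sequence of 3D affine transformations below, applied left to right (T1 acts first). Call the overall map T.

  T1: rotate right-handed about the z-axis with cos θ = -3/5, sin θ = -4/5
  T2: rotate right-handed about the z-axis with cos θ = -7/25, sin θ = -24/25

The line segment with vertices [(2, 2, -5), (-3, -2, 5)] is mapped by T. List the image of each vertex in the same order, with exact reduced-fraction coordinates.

image vertices: (-14/5, 2/5, -5), (17/5, -6/5, 5)

T1 rotate right-handed about the z-axis with cos θ = -3/5, sin θ = -4/5: (2, 2, -5) → (2/5, -14/5, -5); (-3, -2, 5) → (1/5, 18/5, 5)
T2 rotate right-handed about the z-axis with cos θ = -7/25, sin θ = -24/25: (2/5, -14/5, -5) → (-14/5, 2/5, -5); (1/5, 18/5, 5) → (17/5, -6/5, 5)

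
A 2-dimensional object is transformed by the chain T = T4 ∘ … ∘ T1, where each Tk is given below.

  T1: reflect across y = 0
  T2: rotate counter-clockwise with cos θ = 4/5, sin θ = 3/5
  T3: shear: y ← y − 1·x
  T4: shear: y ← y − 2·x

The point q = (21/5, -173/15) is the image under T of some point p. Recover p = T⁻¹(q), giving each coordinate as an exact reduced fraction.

T1 = [1 0 0; 0 -1 0; 0 0 1]
T2·T1 = [4/5 3/5 0; 3/5 -4/5 0; 0 0 1]
T3·…·T1 = [4/5 3/5 0; -1/5 -7/5 0; 0 0 1]
T4·…·T1 = [4/5 3/5 0; -9/5 -13/5 0; 0 0 1]
det M = -1; M⁻¹ = [13/5 3/5 0; -9/5 -4/5 0; 0 0 1]
M⁻¹ · (21/5, -173/15)ᵀ = (4, 5/3)ᵀ

p = (4, 5/3)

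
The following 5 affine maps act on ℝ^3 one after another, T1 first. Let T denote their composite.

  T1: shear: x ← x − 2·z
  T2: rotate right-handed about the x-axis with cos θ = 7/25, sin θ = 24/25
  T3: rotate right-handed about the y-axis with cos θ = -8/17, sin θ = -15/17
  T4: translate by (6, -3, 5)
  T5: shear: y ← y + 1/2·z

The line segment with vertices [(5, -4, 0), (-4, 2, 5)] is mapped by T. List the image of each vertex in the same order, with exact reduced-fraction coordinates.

image vertices: (598/85, 633/425, 4768/425), (821/85, -9943/850, -3789/425)

T1 shear: x ← x − 2·z: (5, -4, 0) → (5, -4, 0); (-4, 2, 5) → (-14, 2, 5)
T2 rotate right-handed about the x-axis with cos θ = 7/25, sin θ = 24/25: (5, -4, 0) → (5, -28/25, -96/25); (-14, 2, 5) → (-14, -106/25, 83/25)
T3 rotate right-handed about the y-axis with cos θ = -8/17, sin θ = -15/17: (5, -28/25, -96/25) → (88/85, -28/25, 2643/425); (-14, -106/25, 83/25) → (311/85, -106/25, -5914/425)
T4 translate by (6, -3, 5): (88/85, -28/25, 2643/425) → (598/85, -103/25, 4768/425); (311/85, -106/25, -5914/425) → (821/85, -181/25, -3789/425)
T5 shear: y ← y + 1/2·z: (598/85, -103/25, 4768/425) → (598/85, 633/425, 4768/425); (821/85, -181/25, -3789/425) → (821/85, -9943/850, -3789/425)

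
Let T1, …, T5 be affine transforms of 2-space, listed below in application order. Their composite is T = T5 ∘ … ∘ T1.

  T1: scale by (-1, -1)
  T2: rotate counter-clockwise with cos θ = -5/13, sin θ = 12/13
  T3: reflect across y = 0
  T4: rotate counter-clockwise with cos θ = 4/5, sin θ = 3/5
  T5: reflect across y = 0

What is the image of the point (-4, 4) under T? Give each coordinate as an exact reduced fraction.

T1 scale by (-1, -1): (-4, 4) → (4, -4)
T2 rotate counter-clockwise with cos θ = -5/13, sin θ = 12/13: (4, -4) → (28/13, 68/13)
T3 reflect across y = 0: (28/13, 68/13) → (28/13, -68/13)
T4 rotate counter-clockwise with cos θ = 4/5, sin θ = 3/5: (28/13, -68/13) → (316/65, -188/65)
T5 reflect across y = 0: (316/65, -188/65) → (316/65, 188/65)

T(p) = (316/65, 188/65)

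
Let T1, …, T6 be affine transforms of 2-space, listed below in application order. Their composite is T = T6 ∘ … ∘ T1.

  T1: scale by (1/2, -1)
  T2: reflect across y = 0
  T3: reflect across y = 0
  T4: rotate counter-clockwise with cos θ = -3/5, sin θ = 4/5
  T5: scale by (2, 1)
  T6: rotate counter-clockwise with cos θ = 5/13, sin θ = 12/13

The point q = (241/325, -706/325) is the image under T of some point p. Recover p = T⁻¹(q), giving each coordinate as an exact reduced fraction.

T1 = [1/2 0 0; 0 -1 0; 0 0 1]
T2·T1 = [1/2 0 0; 0 1 0; 0 0 1]
T3·…·T1 = [1/2 0 0; 0 -1 0; 0 0 1]
T4·…·T1 = [-3/10 4/5 0; 2/5 3/5 0; 0 0 1]
T5·…·T1 = [-3/5 8/5 0; 2/5 3/5 0; 0 0 1]
T6·…·T1 = [-3/5 4/65 0; -2/5 111/65 0; 0 0 1]
det M = -1; M⁻¹ = [-111/65 4/65 0; -2/5 3/5 0; 0 0 1]
M⁻¹ · (241/325, -706/325)ᵀ = (-7/5, -8/5)ᵀ

p = (-7/5, -8/5)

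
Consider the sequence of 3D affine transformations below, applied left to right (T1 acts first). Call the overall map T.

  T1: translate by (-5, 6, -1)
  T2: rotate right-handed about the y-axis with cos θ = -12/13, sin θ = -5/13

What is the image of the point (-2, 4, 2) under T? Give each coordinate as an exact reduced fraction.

T1 translate by (-5, 6, -1): (-2, 4, 2) → (-7, 10, 1)
T2 rotate right-handed about the y-axis with cos θ = -12/13, sin θ = -5/13: (-7, 10, 1) → (79/13, 10, -47/13)

T(p) = (79/13, 10, -47/13)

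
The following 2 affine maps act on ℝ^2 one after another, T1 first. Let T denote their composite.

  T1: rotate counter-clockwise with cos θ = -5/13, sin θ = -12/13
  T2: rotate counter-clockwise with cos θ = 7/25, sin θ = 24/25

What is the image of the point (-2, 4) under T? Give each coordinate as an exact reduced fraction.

T(p) = (62/65, 284/65)

T1 rotate counter-clockwise with cos θ = -5/13, sin θ = -12/13: (-2, 4) → (58/13, 4/13)
T2 rotate counter-clockwise with cos θ = 7/25, sin θ = 24/25: (58/13, 4/13) → (62/65, 284/65)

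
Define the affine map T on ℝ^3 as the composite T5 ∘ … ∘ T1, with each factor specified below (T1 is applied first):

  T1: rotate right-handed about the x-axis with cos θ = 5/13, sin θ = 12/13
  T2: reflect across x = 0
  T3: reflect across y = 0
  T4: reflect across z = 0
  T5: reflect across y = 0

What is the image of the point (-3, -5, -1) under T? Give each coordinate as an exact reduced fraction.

T1 rotate right-handed about the x-axis with cos θ = 5/13, sin θ = 12/13: (-3, -5, -1) → (-3, -1, -5)
T2 reflect across x = 0: (-3, -1, -5) → (3, -1, -5)
T3 reflect across y = 0: (3, -1, -5) → (3, 1, -5)
T4 reflect across z = 0: (3, 1, -5) → (3, 1, 5)
T5 reflect across y = 0: (3, 1, 5) → (3, -1, 5)

T(p) = (3, -1, 5)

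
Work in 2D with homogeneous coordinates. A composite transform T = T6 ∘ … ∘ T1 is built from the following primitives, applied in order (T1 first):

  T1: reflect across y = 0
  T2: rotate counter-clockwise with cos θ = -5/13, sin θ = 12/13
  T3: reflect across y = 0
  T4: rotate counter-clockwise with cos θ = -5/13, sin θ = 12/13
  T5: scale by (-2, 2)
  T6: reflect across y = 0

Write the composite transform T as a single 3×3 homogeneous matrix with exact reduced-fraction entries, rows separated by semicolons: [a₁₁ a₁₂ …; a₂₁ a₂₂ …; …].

T1 = [1 0 0; 0 -1 0; 0 0 1]
T2·T1 = [-5/13 12/13 0; 12/13 5/13 0; 0 0 1]
T3·…·T1 = [-5/13 12/13 0; -12/13 -5/13 0; 0 0 1]
T4·…·T1 = [1 0 0; 0 1 0; 0 0 1]
T5·…·T1 = [-2 0 0; 0 2 0; 0 0 1]
T6·…·T1 = [-2 0 0; 0 -2 0; 0 0 1]

T = [-2 0 0; 0 -2 0; 0 0 1]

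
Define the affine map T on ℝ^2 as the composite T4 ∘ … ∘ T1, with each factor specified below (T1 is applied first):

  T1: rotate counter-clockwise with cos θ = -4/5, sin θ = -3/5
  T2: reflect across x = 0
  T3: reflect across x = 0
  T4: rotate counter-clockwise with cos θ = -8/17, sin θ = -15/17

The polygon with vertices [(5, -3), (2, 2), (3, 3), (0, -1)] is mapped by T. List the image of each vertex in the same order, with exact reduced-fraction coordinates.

T1 rotate counter-clockwise with cos θ = -4/5, sin θ = -3/5: (5, -3) → (-29/5, -3/5); (2, 2) → (-2/5, -14/5); (3, 3) → (-3/5, -21/5); (0, -1) → (-3/5, 4/5)
T2 reflect across x = 0: (-29/5, -3/5) → (29/5, -3/5); (-2/5, -14/5) → (2/5, -14/5); (-3/5, -21/5) → (3/5, -21/5); (-3/5, 4/5) → (3/5, 4/5)
T3 reflect across x = 0: (29/5, -3/5) → (-29/5, -3/5); (2/5, -14/5) → (-2/5, -14/5); (3/5, -21/5) → (-3/5, -21/5); (3/5, 4/5) → (-3/5, 4/5)
T4 rotate counter-clockwise with cos θ = -8/17, sin θ = -15/17: (-29/5, -3/5) → (11/5, 27/5); (-2/5, -14/5) → (-194/85, 142/85); (-3/5, -21/5) → (-291/85, 213/85); (-3/5, 4/5) → (84/85, 13/85)

image vertices: (11/5, 27/5), (-194/85, 142/85), (-291/85, 213/85), (84/85, 13/85)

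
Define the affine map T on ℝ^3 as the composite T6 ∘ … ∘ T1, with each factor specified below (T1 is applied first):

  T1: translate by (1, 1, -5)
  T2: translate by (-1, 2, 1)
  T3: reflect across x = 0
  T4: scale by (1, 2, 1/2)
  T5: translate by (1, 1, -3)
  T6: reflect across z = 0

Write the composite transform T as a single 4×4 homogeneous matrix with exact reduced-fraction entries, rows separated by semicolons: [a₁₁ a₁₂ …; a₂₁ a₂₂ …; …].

T1 = [1 0 0 1; 0 1 0 1; 0 0 1 -5; 0 0 0 1]
T2·T1 = [1 0 0 0; 0 1 0 3; 0 0 1 -4; 0 0 0 1]
T3·…·T1 = [-1 0 0 0; 0 1 0 3; 0 0 1 -4; 0 0 0 1]
T4·…·T1 = [-1 0 0 0; 0 2 0 6; 0 0 1/2 -2; 0 0 0 1]
T5·…·T1 = [-1 0 0 1; 0 2 0 7; 0 0 1/2 -5; 0 0 0 1]
T6·…·T1 = [-1 0 0 1; 0 2 0 7; 0 0 -1/2 5; 0 0 0 1]

T = [-1 0 0 1; 0 2 0 7; 0 0 -1/2 5; 0 0 0 1]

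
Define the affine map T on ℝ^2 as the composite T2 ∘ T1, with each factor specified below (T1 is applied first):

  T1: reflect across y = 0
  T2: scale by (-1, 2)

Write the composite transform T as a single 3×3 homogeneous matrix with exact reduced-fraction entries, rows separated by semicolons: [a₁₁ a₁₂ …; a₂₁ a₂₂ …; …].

T = [-1 0 0; 0 -2 0; 0 0 1]

T1 = [1 0 0; 0 -1 0; 0 0 1]
T2·T1 = [-1 0 0; 0 -2 0; 0 0 1]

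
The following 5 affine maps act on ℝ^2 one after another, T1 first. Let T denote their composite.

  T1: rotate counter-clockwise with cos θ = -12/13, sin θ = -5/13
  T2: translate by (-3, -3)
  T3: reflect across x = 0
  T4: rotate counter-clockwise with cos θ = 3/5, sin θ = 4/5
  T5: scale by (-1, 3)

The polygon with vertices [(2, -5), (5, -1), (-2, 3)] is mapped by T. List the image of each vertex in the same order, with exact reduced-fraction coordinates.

image vertices: (-44/13, 231/13), (-8, 12), (-4, -9)

T1 rotate counter-clockwise with cos θ = -12/13, sin θ = -5/13: (2, -5) → (-49/13, 50/13); (5, -1) → (-5, -1); (-2, 3) → (3, -2)
T2 translate by (-3, -3): (-49/13, 50/13) → (-88/13, 11/13); (-5, -1) → (-8, -4); (3, -2) → (0, -5)
T3 reflect across x = 0: (-88/13, 11/13) → (88/13, 11/13); (-8, -4) → (8, -4); (0, -5) → (0, -5)
T4 rotate counter-clockwise with cos θ = 3/5, sin θ = 4/5: (88/13, 11/13) → (44/13, 77/13); (8, -4) → (8, 4); (0, -5) → (4, -3)
T5 scale by (-1, 3): (44/13, 77/13) → (-44/13, 231/13); (8, 4) → (-8, 12); (4, -3) → (-4, -9)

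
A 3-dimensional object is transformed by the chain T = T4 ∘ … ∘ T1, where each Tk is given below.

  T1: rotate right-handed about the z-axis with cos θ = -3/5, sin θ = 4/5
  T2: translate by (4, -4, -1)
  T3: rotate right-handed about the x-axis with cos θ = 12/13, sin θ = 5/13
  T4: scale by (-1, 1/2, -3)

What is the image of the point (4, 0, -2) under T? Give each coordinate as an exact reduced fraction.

T(p) = (-8/5, 27/130, 120/13)

T1 rotate right-handed about the z-axis with cos θ = -3/5, sin θ = 4/5: (4, 0, -2) → (-12/5, 16/5, -2)
T2 translate by (4, -4, -1): (-12/5, 16/5, -2) → (8/5, -4/5, -3)
T3 rotate right-handed about the x-axis with cos θ = 12/13, sin θ = 5/13: (8/5, -4/5, -3) → (8/5, 27/65, -40/13)
T4 scale by (-1, 1/2, -3): (8/5, 27/65, -40/13) → (-8/5, 27/130, 120/13)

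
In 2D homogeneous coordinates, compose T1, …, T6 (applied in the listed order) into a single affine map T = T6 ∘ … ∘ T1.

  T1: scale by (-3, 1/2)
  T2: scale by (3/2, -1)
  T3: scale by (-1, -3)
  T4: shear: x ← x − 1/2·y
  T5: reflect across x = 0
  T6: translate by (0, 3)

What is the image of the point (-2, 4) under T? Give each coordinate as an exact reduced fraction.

T1 scale by (-3, 1/2): (-2, 4) → (6, 2)
T2 scale by (3/2, -1): (6, 2) → (9, -2)
T3 scale by (-1, -3): (9, -2) → (-9, 6)
T4 shear: x ← x − 1/2·y: (-9, 6) → (-12, 6)
T5 reflect across x = 0: (-12, 6) → (12, 6)
T6 translate by (0, 3): (12, 6) → (12, 9)

T(p) = (12, 9)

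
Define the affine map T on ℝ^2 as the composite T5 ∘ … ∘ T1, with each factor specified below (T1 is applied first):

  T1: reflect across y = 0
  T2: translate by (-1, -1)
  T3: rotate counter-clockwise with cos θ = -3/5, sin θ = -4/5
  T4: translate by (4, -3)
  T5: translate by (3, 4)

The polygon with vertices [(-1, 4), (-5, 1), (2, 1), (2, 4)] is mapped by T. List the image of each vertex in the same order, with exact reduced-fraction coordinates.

image vertices: (21/5, 28/5), (9, 7), (24/5, 7/5), (12/5, 16/5)

T1 reflect across y = 0: (-1, 4) → (-1, -4); (-5, 1) → (-5, -1); (2, 1) → (2, -1); (2, 4) → (2, -4)
T2 translate by (-1, -1): (-1, -4) → (-2, -5); (-5, -1) → (-6, -2); (2, -1) → (1, -2); (2, -4) → (1, -5)
T3 rotate counter-clockwise with cos θ = -3/5, sin θ = -4/5: (-2, -5) → (-14/5, 23/5); (-6, -2) → (2, 6); (1, -2) → (-11/5, 2/5); (1, -5) → (-23/5, 11/5)
T4 translate by (4, -3): (-14/5, 23/5) → (6/5, 8/5); (2, 6) → (6, 3); (-11/5, 2/5) → (9/5, -13/5); (-23/5, 11/5) → (-3/5, -4/5)
T5 translate by (3, 4): (6/5, 8/5) → (21/5, 28/5); (6, 3) → (9, 7); (9/5, -13/5) → (24/5, 7/5); (-3/5, -4/5) → (12/5, 16/5)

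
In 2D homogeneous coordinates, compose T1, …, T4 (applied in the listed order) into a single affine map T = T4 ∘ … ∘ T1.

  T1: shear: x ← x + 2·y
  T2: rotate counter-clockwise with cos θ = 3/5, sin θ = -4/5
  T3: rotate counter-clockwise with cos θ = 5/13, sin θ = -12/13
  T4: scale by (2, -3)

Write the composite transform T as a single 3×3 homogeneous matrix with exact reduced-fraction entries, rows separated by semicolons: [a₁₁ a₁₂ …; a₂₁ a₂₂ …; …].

T1 = [1 2 0; 0 1 0; 0 0 1]
T2·T1 = [3/5 2 0; -4/5 -1 0; 0 0 1]
T3·…·T1 = [-33/65 -2/13 0; -56/65 -29/13 0; 0 0 1]
T4·…·T1 = [-66/65 -4/13 0; 168/65 87/13 0; 0 0 1]

T = [-66/65 -4/13 0; 168/65 87/13 0; 0 0 1]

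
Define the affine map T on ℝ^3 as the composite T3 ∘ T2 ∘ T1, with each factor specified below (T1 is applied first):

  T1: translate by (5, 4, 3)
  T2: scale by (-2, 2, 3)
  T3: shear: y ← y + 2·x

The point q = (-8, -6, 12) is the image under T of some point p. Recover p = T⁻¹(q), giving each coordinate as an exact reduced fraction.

p = (-1, 1, 1)

T1 = [1 0 0 5; 0 1 0 4; 0 0 1 3; 0 0 0 1]
T2·T1 = [-2 0 0 -10; 0 2 0 8; 0 0 3 9; 0 0 0 1]
T3·…·T1 = [-2 0 0 -10; -4 2 0 -12; 0 0 3 9; 0 0 0 1]
det M = -12; M⁻¹ = [-1/2 0 0 -5; -1 1/2 0 -4; 0 0 1/3 -3; 0 0 0 1]
M⁻¹ · (-8, -6, 12)ᵀ = (-1, 1, 1)ᵀ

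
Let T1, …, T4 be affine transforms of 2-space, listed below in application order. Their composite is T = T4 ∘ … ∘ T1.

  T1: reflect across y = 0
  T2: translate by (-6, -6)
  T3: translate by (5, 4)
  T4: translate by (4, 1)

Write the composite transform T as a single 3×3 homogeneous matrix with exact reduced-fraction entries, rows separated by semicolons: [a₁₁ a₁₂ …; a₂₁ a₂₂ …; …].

T = [1 0 3; 0 -1 -1; 0 0 1]

T1 = [1 0 0; 0 -1 0; 0 0 1]
T2·T1 = [1 0 -6; 0 -1 -6; 0 0 1]
T3·…·T1 = [1 0 -1; 0 -1 -2; 0 0 1]
T4·…·T1 = [1 0 3; 0 -1 -1; 0 0 1]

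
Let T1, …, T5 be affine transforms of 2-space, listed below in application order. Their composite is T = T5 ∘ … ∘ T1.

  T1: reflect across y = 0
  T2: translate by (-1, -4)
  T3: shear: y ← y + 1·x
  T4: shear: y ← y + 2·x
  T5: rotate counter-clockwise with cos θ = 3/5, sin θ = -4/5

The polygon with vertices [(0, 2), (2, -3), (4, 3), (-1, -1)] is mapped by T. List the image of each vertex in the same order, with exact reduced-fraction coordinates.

T1 reflect across y = 0: (0, 2) → (0, -2); (2, -3) → (2, 3); (4, 3) → (4, -3); (-1, -1) → (-1, 1)
T2 translate by (-1, -4): (0, -2) → (-1, -6); (2, 3) → (1, -1); (4, -3) → (3, -7); (-1, 1) → (-2, -3)
T3 shear: y ← y + 1·x: (-1, -6) → (-1, -7); (1, -1) → (1, 0); (3, -7) → (3, -4); (-2, -3) → (-2, -5)
T4 shear: y ← y + 2·x: (-1, -7) → (-1, -9); (1, 0) → (1, 2); (3, -4) → (3, 2); (-2, -5) → (-2, -9)
T5 rotate counter-clockwise with cos θ = 3/5, sin θ = -4/5: (-1, -9) → (-39/5, -23/5); (1, 2) → (11/5, 2/5); (3, 2) → (17/5, -6/5); (-2, -9) → (-42/5, -19/5)

image vertices: (-39/5, -23/5), (11/5, 2/5), (17/5, -6/5), (-42/5, -19/5)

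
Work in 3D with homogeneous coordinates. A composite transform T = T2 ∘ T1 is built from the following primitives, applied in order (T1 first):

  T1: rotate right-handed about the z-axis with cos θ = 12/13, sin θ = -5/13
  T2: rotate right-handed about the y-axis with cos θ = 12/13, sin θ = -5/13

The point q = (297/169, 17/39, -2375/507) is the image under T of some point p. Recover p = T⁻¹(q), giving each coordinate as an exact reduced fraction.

T1 = [12/13 5/13 0 0; -5/13 12/13 0 0; 0 0 1 0; 0 0 0 1]
T2·T1 = [144/169 60/169 -5/13 0; -5/13 12/13 0 0; 60/169 25/169 12/13 0; 0 0 0 1]
det M = 1; M⁻¹ = [144/169 -5/13 60/169 0; 60/169 12/13 25/169 0; -5/13 0 12/13 0; 0 0 0 1]
M⁻¹ · (297/169, 17/39, -2375/507)ᵀ = (-1/3, 1/3, -5)ᵀ

p = (-1/3, 1/3, -5)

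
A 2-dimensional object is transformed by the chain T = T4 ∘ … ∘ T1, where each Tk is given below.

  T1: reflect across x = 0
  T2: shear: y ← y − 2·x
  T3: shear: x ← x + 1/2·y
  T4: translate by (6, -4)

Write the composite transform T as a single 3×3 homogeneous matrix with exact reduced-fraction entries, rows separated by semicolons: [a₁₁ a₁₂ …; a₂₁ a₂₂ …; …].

T = [0 1/2 6; 2 1 -4; 0 0 1]

T1 = [-1 0 0; 0 1 0; 0 0 1]
T2·T1 = [-1 0 0; 2 1 0; 0 0 1]
T3·…·T1 = [0 1/2 0; 2 1 0; 0 0 1]
T4·…·T1 = [0 1/2 6; 2 1 -4; 0 0 1]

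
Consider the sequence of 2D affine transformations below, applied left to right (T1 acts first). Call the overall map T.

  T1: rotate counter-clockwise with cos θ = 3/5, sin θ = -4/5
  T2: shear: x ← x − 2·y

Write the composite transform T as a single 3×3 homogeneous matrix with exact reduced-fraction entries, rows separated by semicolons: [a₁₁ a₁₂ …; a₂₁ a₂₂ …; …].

T1 = [3/5 4/5 0; -4/5 3/5 0; 0 0 1]
T2·T1 = [11/5 -2/5 0; -4/5 3/5 0; 0 0 1]

T = [11/5 -2/5 0; -4/5 3/5 0; 0 0 1]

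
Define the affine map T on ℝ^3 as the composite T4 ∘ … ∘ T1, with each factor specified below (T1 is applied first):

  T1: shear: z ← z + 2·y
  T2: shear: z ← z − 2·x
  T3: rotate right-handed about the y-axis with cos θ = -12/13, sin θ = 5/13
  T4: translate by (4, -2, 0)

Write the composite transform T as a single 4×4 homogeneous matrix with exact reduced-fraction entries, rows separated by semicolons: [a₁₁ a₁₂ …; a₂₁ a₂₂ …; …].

T = [-22/13 10/13 5/13 4; 0 1 0 -2; 19/13 -24/13 -12/13 0; 0 0 0 1]

T1 = [1 0 0 0; 0 1 0 0; 0 2 1 0; 0 0 0 1]
T2·T1 = [1 0 0 0; 0 1 0 0; -2 2 1 0; 0 0 0 1]
T3·…·T1 = [-22/13 10/13 5/13 0; 0 1 0 0; 19/13 -24/13 -12/13 0; 0 0 0 1]
T4·…·T1 = [-22/13 10/13 5/13 4; 0 1 0 -2; 19/13 -24/13 -12/13 0; 0 0 0 1]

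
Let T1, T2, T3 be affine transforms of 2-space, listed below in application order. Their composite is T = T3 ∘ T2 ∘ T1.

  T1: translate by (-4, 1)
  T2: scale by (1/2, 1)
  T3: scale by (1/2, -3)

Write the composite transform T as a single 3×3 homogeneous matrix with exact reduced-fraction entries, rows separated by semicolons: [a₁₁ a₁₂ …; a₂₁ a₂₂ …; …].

T1 = [1 0 -4; 0 1 1; 0 0 1]
T2·T1 = [1/2 0 -2; 0 1 1; 0 0 1]
T3·…·T1 = [1/4 0 -1; 0 -3 -3; 0 0 1]

T = [1/4 0 -1; 0 -3 -3; 0 0 1]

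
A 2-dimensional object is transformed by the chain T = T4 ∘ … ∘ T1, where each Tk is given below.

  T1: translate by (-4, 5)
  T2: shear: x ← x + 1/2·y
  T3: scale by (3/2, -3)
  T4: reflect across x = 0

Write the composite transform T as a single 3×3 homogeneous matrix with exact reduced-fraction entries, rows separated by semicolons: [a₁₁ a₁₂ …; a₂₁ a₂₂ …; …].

T1 = [1 0 -4; 0 1 5; 0 0 1]
T2·T1 = [1 1/2 -3/2; 0 1 5; 0 0 1]
T3·…·T1 = [3/2 3/4 -9/4; 0 -3 -15; 0 0 1]
T4·…·T1 = [-3/2 -3/4 9/4; 0 -3 -15; 0 0 1]

T = [-3/2 -3/4 9/4; 0 -3 -15; 0 0 1]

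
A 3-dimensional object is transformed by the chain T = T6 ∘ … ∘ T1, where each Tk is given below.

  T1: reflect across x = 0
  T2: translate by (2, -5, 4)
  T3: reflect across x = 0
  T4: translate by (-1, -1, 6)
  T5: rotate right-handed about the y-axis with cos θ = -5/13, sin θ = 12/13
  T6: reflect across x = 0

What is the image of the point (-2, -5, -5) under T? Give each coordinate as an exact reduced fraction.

T(p) = (-85/13, -11, 35/13)

T1 reflect across x = 0: (-2, -5, -5) → (2, -5, -5)
T2 translate by (2, -5, 4): (2, -5, -5) → (4, -10, -1)
T3 reflect across x = 0: (4, -10, -1) → (-4, -10, -1)
T4 translate by (-1, -1, 6): (-4, -10, -1) → (-5, -11, 5)
T5 rotate right-handed about the y-axis with cos θ = -5/13, sin θ = 12/13: (-5, -11, 5) → (85/13, -11, 35/13)
T6 reflect across x = 0: (85/13, -11, 35/13) → (-85/13, -11, 35/13)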